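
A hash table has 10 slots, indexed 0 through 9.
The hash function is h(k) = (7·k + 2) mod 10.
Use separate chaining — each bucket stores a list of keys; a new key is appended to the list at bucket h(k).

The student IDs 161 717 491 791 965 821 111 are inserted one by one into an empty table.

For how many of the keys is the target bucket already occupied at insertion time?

4

161 -> bucket 9
717 -> bucket 1
491 -> bucket 9 (collision)
791 -> bucket 9 (collision)
965 -> bucket 7
821 -> bucket 9 (collision)
111 -> bucket 9 (collision)
Final buckets:
0: —
1: 717
2: —
3: —
4: —
5: —
6: —
7: 965
8: —
9: 161 -> 491 -> 791 -> 821 -> 111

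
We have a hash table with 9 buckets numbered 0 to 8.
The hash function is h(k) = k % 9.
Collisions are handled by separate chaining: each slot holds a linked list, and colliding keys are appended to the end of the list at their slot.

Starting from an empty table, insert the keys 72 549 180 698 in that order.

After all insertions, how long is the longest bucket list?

72 → bucket 0
549 → bucket 0 (collision)
180 → bucket 0 (collision)
698 → bucket 5
Final buckets:
0: 72 -> 549 -> 180
1: _
2: _
3: _
4: _
5: 698
6: _
7: _
8: _

3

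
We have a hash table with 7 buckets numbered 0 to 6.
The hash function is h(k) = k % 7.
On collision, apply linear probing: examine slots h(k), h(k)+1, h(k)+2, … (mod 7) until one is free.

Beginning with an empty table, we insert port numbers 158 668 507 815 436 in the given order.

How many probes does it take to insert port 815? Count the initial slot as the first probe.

4

Insert 158: h=4, slot 4 empty -> index 4.
Insert 668: h=3, slot 3 empty -> index 3.
Insert 507: h=3, slots 3,4 occupied -> index 5.
Insert 815: h=3, slots 3,4,5 occupied -> index 6.
Insert 436: h=2, slot 2 empty -> index 2.
Table: [—, —, 436, 668, 158, 507, 815]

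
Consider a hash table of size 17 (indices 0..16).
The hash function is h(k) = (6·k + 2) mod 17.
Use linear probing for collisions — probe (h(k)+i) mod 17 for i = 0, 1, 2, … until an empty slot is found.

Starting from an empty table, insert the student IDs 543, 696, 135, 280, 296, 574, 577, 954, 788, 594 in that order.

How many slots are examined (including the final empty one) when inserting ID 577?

5

543: h=13 → slot 13
696: h=13, probe 13,14 → slot 14
135: h=13, probe 13,14,15 → slot 15
280: h=16 → slot 16
296: h=10 → slot 10
574: h=12 → slot 12
577: h=13, probe 13,14,15,16,0 → slot 0
954: h=14, probe 14,15,16,0,1 → slot 1
788: h=4 → slot 4
594: h=13, probe 13,14,15,16,0,1,2 → slot 2
Table: [577, 954, 594, -, 788, -, -, -, -, -, 296, -, 574, 543, 696, 135, 280]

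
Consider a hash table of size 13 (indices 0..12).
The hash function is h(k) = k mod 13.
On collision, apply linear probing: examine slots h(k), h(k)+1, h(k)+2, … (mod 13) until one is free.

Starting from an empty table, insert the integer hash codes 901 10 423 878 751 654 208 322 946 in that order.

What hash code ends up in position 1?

901: h=4 -> slot 4
10: h=10 -> slot 10
423: h=7 -> slot 7
878: h=7, probe 7,8 -> slot 8
751: h=10, probe 10,11 -> slot 11
654: h=4, probe 4,5 -> slot 5
208: h=0 -> slot 0
322: h=10, probe 10,11,12 -> slot 12
946: h=10, probe 10,11,12,0,1 -> slot 1
Table: [208, 946, _, _, 901, 654, _, 423, 878, _, 10, 751, 322]

946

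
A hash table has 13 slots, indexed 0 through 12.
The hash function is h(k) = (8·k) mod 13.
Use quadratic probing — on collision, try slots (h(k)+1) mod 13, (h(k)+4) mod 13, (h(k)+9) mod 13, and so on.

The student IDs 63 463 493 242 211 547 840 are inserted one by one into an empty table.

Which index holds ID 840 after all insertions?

63 hashes to 10; slot 10 is free => place at 10.
463 hashes to 12; slot 12 is free => place at 12.
493 hashes to 5; slot 5 is free => place at 5.
242 hashes to 12; 12 taken => place at 0.
211 hashes to 11; slot 11 is free => place at 11.
547 hashes to 8; slot 8 is free => place at 8.
840 hashes to 12; 12,0 taken => place at 3.
Table: [242, ., ., 840, ., 493, ., ., 547, ., 63, 211, 463]

3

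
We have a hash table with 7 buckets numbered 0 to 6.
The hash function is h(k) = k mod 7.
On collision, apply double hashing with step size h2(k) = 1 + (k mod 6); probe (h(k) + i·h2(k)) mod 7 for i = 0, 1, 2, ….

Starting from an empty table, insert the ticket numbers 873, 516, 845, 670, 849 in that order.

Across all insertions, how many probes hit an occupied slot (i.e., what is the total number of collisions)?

873 hashes to 5; slot 5 is free => place at 5.
516 hashes to 5, h2=1; 5 taken => place at 6.
845 hashes to 5, h2=6; 5 taken => place at 4.
670 hashes to 5, h2=5; 5 taken => place at 3.
849 hashes to 2; slot 2 is free => place at 2.
Table: [-, -, 849, 670, 845, 873, 516]

3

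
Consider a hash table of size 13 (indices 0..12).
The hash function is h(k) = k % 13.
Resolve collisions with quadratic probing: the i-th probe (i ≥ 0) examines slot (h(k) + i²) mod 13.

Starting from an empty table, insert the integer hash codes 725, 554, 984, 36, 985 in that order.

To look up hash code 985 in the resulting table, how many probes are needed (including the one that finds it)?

725: h=10 → slot 10
554: h=8 → slot 8
984: h=9 → slot 9
36: h=10, probe 10,11 → slot 11
985: h=10, probe 10,11,1 → slot 1
Table: [—, 985, —, —, —, —, —, —, 554, 984, 725, 36, —]
Lookup 985: h=10, probe 10,11,1 → found at 1.

3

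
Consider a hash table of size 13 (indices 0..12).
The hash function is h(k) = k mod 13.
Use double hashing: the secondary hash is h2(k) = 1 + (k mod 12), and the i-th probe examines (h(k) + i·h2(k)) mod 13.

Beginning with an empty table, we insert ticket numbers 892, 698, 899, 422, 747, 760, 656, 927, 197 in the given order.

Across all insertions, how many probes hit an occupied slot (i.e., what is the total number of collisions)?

7

892 hashes to 8; slot 8 is free → place at 8.
698 hashes to 9; slot 9 is free → place at 9.
899 hashes to 2; slot 2 is free → place at 2.
422 hashes to 6; slot 6 is free → place at 6.
747 hashes to 6, h2=4; 6 taken → place at 10.
760 hashes to 6, h2=5; 6 taken → place at 11.
656 hashes to 6, h2=9; 6,2,11 taken → place at 7.
927 hashes to 4; slot 4 is free → place at 4.
197 hashes to 2, h2=6; 2,8 taken → place at 1.
Table: [-, 197, 899, -, 927, -, 422, 656, 892, 698, 747, 760, -]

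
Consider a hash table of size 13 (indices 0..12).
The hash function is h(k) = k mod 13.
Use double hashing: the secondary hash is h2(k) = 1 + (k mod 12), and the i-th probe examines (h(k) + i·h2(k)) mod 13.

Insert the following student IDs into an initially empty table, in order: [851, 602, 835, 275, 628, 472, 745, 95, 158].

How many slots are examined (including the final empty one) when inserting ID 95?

5

851: h=6 => slot 6
602: h=4 => slot 4
835: h=3 => slot 3
275: h=2 => slot 2
628: h=4, h2=5, probe 4,9 => slot 9
472: h=4, h2=5, probe 4,9,1 => slot 1
745: h=4, h2=2, probe 4,6,8 => slot 8
95: h=4, h2=12, probe 4,3,2,1,0 => slot 0
158: h=2, h2=3, probe 2,5 => slot 5
Table: [95, 472, 275, 835, 602, 158, 851, _, 745, 628, _, _, _]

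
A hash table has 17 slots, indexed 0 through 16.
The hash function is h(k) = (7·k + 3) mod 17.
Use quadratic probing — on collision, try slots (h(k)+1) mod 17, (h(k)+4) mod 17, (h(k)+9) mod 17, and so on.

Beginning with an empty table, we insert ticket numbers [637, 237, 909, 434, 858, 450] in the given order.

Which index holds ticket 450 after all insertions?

0

637 hashes to 8; slot 8 is free => place at 8.
237 hashes to 13; slot 13 is free => place at 13.
909 hashes to 8; 8 taken => place at 9.
434 hashes to 15; slot 15 is free => place at 15.
858 hashes to 8; 8,9 taken => place at 12.
450 hashes to 8; 8,9,12 taken => place at 0.
Table: [450, —, —, —, —, —, —, —, 637, 909, —, —, 858, 237, —, 434, —]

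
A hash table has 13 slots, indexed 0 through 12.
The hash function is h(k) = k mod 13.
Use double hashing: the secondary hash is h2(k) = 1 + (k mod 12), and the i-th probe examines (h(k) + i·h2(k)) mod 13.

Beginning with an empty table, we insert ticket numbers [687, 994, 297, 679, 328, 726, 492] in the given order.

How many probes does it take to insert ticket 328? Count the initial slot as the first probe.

Insert 687: h=11, slot 11 empty -> index 11.
Insert 994: h=6, slot 6 empty -> index 6.
Insert 297: h=11, h2=10, slot 11 occupied -> index 8.
Insert 679: h=3, slot 3 empty -> index 3.
Insert 328: h=3, h2=5, slots 3,8 occupied -> index 0.
Insert 726: h=11, h2=7, slot 11 occupied -> index 5.
Insert 492: h=11, h2=1, slot 11 occupied -> index 12.
Table: [328, -, -, 679, -, 726, 994, -, 297, -, -, 687, 492]

3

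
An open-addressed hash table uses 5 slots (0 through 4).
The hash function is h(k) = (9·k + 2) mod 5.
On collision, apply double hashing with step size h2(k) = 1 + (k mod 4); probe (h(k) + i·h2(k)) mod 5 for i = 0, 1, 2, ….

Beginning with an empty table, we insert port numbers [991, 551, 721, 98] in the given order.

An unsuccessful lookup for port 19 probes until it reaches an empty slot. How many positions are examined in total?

991: h=1 → slot 1
551: h=1, h2=4, probe 1,0 → slot 0
721: h=1, h2=2, probe 1,3 → slot 3
98: h=4 → slot 4
Table: [551, 991, ., 721, 98]
Lookup 19: h=3, h2=4, probe 3,2 → slot 2 empty, not found.

2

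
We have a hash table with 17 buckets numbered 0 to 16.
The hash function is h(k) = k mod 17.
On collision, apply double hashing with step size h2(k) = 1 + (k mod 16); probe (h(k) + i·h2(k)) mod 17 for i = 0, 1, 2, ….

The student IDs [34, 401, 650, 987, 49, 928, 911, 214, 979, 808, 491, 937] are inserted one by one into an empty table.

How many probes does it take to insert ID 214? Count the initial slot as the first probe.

Insert 34: h=0, slot 0 empty → index 0.
Insert 401: h=10, slot 10 empty → index 10.
Insert 650: h=4, slot 4 empty → index 4.
Insert 987: h=1, slot 1 empty → index 1.
Insert 49: h=15, slot 15 empty → index 15.
Insert 928: h=10, h2=1, slot 10 occupied → index 11.
Insert 911: h=10, h2=16, slot 10 occupied → index 9.
Insert 214: h=10, h2=7, slots 10,0 occupied → index 7.
Insert 979: h=10, h2=4, slot 10 occupied → index 14.
Insert 808: h=9, h2=9, slots 9,1,10 occupied → index 2.
Insert 491: h=15, h2=12, slots 15,10 occupied → index 5.
Insert 937: h=2, h2=10, slot 2 occupied → index 12.
Table: [34, 987, 808, ., 650, 491, ., 214, ., 911, 401, 928, 937, ., 979, 49, .]

3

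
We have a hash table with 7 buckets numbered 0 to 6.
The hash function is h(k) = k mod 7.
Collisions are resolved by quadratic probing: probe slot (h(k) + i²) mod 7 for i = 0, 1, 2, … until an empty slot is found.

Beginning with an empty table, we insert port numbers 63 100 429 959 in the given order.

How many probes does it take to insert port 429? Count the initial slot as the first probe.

2

63: h=0 → slot 0
100: h=2 → slot 2
429: h=2, probe 2,3 → slot 3
959: h=0, probe 0,1 → slot 1
Table: [63, 959, 100, 429, _, _, _]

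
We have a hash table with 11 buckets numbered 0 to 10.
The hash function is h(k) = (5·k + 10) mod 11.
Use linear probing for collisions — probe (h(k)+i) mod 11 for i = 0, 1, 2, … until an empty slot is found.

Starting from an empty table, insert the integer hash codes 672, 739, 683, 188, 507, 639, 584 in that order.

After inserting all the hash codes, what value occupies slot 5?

683

Insert 672: h=4, slot 4 empty -> index 4.
Insert 739: h=9, slot 9 empty -> index 9.
Insert 683: h=4, slot 4 occupied -> index 5.
Insert 188: h=4, slots 4,5 occupied -> index 6.
Insert 507: h=4, slots 4,5,6 occupied -> index 7.
Insert 639: h=4, slots 4,5,6,7 occupied -> index 8.
Insert 584: h=4, slots 4,5,6,7,8,9 occupied -> index 10.
Table: [∅, ∅, ∅, ∅, 672, 683, 188, 507, 639, 739, 584]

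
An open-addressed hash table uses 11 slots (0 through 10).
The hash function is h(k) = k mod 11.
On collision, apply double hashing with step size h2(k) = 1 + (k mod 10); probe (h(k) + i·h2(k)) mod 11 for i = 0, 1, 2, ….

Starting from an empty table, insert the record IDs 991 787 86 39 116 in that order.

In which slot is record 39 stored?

5

991: h=1 → slot 1
787: h=6 → slot 6
86: h=9 → slot 9
39: h=6, h2=10, probe 6,5 → slot 5
116: h=6, h2=7, probe 6,2 → slot 2
Table: [_, 991, 116, _, _, 39, 787, _, _, 86, _]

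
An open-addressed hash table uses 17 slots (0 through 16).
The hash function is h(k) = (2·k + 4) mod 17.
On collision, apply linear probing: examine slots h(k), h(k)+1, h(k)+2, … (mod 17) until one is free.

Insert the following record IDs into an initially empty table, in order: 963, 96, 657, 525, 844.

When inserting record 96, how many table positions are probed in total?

2

963: h=9 => slot 9
96: h=9, probe 9,10 => slot 10
657: h=9, probe 9,10,11 => slot 11
525: h=0 => slot 0
844: h=9, probe 9,10,11,12 => slot 12
Table: [525, _, _, _, _, _, _, _, _, 963, 96, 657, 844, _, _, _, _]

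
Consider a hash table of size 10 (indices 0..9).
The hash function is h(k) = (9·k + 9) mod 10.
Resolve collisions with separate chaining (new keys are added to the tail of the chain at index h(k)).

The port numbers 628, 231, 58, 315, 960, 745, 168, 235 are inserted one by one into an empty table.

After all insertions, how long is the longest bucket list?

3

Insert 628: h=1, bucket 1 empty -> new chain.
Insert 231: h=8, bucket 8 empty -> new chain.
Insert 58: h=1, bucket 1 nonempty -> append to chain.
Insert 315: h=4, bucket 4 empty -> new chain.
Insert 960: h=9, bucket 9 empty -> new chain.
Insert 745: h=4, bucket 4 nonempty -> append to chain.
Insert 168: h=1, bucket 1 nonempty -> append to chain.
Insert 235: h=4, bucket 4 nonempty -> append to chain.
Final buckets:
0: —
1: 628 -> 58 -> 168
2: —
3: —
4: 315 -> 745 -> 235
5: —
6: —
7: —
8: 231
9: 960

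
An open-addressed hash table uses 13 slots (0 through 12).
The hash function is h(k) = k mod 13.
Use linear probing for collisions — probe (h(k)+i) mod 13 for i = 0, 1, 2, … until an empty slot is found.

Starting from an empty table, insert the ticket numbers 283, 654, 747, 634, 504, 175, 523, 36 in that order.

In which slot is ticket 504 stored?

283: h=10 → slot 10
654: h=4 → slot 4
747: h=6 → slot 6
634: h=10, probe 10,11 → slot 11
504: h=10, probe 10,11,12 → slot 12
175: h=6, probe 6,7 → slot 7
523: h=3 → slot 3
36: h=10, probe 10,11,12,0 → slot 0
Table: [36, —, —, 523, 654, —, 747, 175, —, —, 283, 634, 504]

12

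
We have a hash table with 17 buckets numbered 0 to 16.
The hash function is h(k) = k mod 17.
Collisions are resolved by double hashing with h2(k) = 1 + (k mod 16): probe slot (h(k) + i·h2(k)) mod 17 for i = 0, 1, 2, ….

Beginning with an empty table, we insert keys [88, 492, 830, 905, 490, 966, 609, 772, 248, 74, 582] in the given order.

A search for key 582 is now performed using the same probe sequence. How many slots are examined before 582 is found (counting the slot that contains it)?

Insert 88: h=3, slot 3 empty → index 3.
Insert 492: h=16, slot 16 empty → index 16.
Insert 830: h=14, slot 14 empty → index 14.
Insert 905: h=4, slot 4 empty → index 4.
Insert 490: h=14, h2=11, slot 14 occupied → index 8.
Insert 966: h=14, h2=7, slots 14,4 occupied → index 11.
Insert 609: h=14, h2=2, slots 14,16 occupied → index 1.
Insert 772: h=7, slot 7 empty → index 7.
Insert 248: h=10, slot 10 empty → index 10.
Insert 74: h=6, slot 6 empty → index 6.
Insert 582: h=4, h2=7, slots 4,11,1,8 occupied → index 15.
Table: [∅, 609, ∅, 88, 905, ∅, 74, 772, 490, ∅, 248, 966, ∅, ∅, 830, 582, 492]
Lookup 582: h=4, h2=7, probe 4,11,1,8,15 → found at 15.

5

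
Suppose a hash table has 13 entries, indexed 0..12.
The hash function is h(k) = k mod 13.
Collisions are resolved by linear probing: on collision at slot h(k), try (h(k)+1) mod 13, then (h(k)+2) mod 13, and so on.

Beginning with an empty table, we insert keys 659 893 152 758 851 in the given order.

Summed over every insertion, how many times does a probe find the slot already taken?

659 hashes to 9; slot 9 is free → place at 9.
893 hashes to 9; 9 taken → place at 10.
152 hashes to 9; 9,10 taken → place at 11.
758 hashes to 4; slot 4 is free → place at 4.
851 hashes to 6; slot 6 is free → place at 6.
Table: [∅, ∅, ∅, ∅, 758, ∅, 851, ∅, ∅, 659, 893, 152, ∅]

3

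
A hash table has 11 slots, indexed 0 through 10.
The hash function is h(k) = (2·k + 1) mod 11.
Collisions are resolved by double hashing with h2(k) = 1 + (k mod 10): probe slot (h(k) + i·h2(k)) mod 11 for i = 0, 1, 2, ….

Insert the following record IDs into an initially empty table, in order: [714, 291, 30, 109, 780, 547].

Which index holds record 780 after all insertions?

1

714 hashes to 10; slot 10 is free => place at 10.
291 hashes to 0; slot 0 is free => place at 0.
30 hashes to 6; slot 6 is free => place at 6.
109 hashes to 10, h2=10; 10 taken => place at 9.
780 hashes to 10, h2=1; 10,0 taken => place at 1.
547 hashes to 6, h2=8; 6 taken => place at 3.
Table: [291, 780, ., 547, ., ., 30, ., ., 109, 714]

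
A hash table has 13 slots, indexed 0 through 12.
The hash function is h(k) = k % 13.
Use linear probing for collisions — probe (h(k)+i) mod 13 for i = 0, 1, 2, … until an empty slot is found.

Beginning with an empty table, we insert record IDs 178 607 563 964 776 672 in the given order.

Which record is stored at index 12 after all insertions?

Insert 178: h=9, slot 9 empty → index 9.
Insert 607: h=9, slot 9 occupied → index 10.
Insert 563: h=4, slot 4 empty → index 4.
Insert 964: h=2, slot 2 empty → index 2.
Insert 776: h=9, slots 9,10 occupied → index 11.
Insert 672: h=9, slots 9,10,11 occupied → index 12.
Table: [∅, ∅, 964, ∅, 563, ∅, ∅, ∅, ∅, 178, 607, 776, 672]

672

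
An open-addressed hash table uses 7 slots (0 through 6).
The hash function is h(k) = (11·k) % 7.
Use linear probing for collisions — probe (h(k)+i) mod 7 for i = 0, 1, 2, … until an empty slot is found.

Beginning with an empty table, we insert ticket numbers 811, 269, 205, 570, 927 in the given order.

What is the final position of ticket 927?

0

811 hashes to 3; slot 3 is free => place at 3.
269 hashes to 5; slot 5 is free => place at 5.
205 hashes to 1; slot 1 is free => place at 1.
570 hashes to 5; 5 taken => place at 6.
927 hashes to 5; 5,6 taken => place at 0.
Table: [927, 205, —, 811, —, 269, 570]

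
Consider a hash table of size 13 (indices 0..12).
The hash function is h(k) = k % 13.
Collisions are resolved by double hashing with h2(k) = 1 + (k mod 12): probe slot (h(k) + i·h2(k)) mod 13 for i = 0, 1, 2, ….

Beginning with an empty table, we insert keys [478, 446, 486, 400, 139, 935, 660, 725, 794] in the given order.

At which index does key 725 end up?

478 hashes to 10; slot 10 is free -> place at 10.
446 hashes to 4; slot 4 is free -> place at 4.
486 hashes to 5; slot 5 is free -> place at 5.
400 hashes to 10, h2=5; 10 taken -> place at 2.
139 hashes to 9; slot 9 is free -> place at 9.
935 hashes to 12; slot 12 is free -> place at 12.
660 hashes to 10, h2=1; 10 taken -> place at 11.
725 hashes to 10, h2=6; 10 taken -> place at 3.
794 hashes to 1; slot 1 is free -> place at 1.
Table: [∅, 794, 400, 725, 446, 486, ∅, ∅, ∅, 139, 478, 660, 935]

3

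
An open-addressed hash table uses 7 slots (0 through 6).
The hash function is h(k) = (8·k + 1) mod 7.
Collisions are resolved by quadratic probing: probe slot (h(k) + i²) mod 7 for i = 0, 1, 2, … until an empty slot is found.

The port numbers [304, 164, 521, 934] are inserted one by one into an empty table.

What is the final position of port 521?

1

Insert 304: h=4, slot 4 empty -> index 4.
Insert 164: h=4, slot 4 occupied -> index 5.
Insert 521: h=4, slots 4,5 occupied -> index 1.
Insert 934: h=4, slots 4,5,1 occupied -> index 6.
Table: [—, 521, —, —, 304, 164, 934]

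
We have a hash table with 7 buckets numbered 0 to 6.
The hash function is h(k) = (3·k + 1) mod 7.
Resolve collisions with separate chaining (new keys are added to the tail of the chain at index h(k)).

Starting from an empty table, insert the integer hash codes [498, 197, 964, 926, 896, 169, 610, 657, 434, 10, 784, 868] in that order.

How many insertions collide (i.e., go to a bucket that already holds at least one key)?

498 -> bucket 4
197 -> bucket 4 (collision)
964 -> bucket 2
926 -> bucket 0
896 -> bucket 1
169 -> bucket 4 (collision)
610 -> bucket 4 (collision)
657 -> bucket 5
434 -> bucket 1 (collision)
10 -> bucket 3
784 -> bucket 1 (collision)
868 -> bucket 1 (collision)
Final buckets:
0: 926
1: 896 -> 434 -> 784 -> 868
2: 964
3: 10
4: 498 -> 197 -> 169 -> 610
5: 657
6: —

6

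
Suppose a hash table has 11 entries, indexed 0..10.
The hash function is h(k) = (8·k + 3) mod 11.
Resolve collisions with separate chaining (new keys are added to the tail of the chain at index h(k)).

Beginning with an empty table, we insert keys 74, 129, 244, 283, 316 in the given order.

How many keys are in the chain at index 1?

4

74 → bucket 1
129 → bucket 1 (collision)
244 → bucket 8
283 → bucket 1 (collision)
316 → bucket 1 (collision)
Final buckets:
0: _
1: 74 -> 129 -> 283 -> 316
2: _
3: _
4: _
5: _
6: _
7: _
8: 244
9: _
10: _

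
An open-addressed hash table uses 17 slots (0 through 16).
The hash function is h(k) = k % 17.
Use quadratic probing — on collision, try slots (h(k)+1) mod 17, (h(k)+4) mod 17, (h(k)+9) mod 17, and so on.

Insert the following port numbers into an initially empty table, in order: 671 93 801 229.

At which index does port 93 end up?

671: h=8 => slot 8
93: h=8, probe 8,9 => slot 9
801: h=2 => slot 2
229: h=8, probe 8,9,12 => slot 12
Table: [_, _, 801, _, _, _, _, _, 671, 93, _, _, 229, _, _, _, _]

9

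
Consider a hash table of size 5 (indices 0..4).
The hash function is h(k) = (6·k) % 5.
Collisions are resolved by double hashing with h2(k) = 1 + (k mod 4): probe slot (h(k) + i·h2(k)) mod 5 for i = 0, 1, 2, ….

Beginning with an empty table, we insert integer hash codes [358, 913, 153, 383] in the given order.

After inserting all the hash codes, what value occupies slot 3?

Insert 358: h=3, slot 3 empty -> index 3.
Insert 913: h=3, h2=2, slot 3 occupied -> index 0.
Insert 153: h=3, h2=2, slots 3,0 occupied -> index 2.
Insert 383: h=3, h2=4, slots 3,2 occupied -> index 1.
Table: [913, 383, 153, 358, —]

358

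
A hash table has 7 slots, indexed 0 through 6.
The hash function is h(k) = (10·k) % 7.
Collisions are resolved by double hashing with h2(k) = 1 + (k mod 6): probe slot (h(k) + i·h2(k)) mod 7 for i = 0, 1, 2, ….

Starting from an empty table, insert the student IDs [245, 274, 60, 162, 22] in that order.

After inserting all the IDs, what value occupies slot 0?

245: h=0 -> slot 0
274: h=3 -> slot 3
60: h=5 -> slot 5
162: h=3, h2=1, probe 3,4 -> slot 4
22: h=3, h2=5, probe 3,1 -> slot 1
Table: [245, 22, —, 274, 162, 60, —]

245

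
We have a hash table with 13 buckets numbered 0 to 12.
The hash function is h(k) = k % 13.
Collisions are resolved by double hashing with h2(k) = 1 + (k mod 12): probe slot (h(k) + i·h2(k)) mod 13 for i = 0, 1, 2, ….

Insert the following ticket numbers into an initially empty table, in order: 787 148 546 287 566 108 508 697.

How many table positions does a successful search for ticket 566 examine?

2

Insert 787: h=7, slot 7 empty => index 7.
Insert 148: h=5, slot 5 empty => index 5.
Insert 546: h=0, slot 0 empty => index 0.
Insert 287: h=1, slot 1 empty => index 1.
Insert 566: h=7, h2=3, slot 7 occupied => index 10.
Insert 108: h=4, slot 4 empty => index 4.
Insert 508: h=1, h2=5, slot 1 occupied => index 6.
Insert 697: h=8, slot 8 empty => index 8.
Table: [546, 287, ., ., 108, 148, 508, 787, 697, ., 566, ., .]
Lookup 566: h=7, h2=3, probe 7,10 → found at 10.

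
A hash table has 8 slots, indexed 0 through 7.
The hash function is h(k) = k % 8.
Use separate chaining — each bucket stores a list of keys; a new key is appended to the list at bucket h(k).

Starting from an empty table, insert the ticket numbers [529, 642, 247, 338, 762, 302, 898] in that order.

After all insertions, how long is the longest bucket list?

4

Insert 529: h=1, bucket 1 empty → new chain.
Insert 642: h=2, bucket 2 empty → new chain.
Insert 247: h=7, bucket 7 empty → new chain.
Insert 338: h=2, bucket 2 nonempty → append to chain.
Insert 762: h=2, bucket 2 nonempty → append to chain.
Insert 302: h=6, bucket 6 empty → new chain.
Insert 898: h=2, bucket 2 nonempty → append to chain.
Final buckets:
0: -
1: 529
2: 642 -> 338 -> 762 -> 898
3: -
4: -
5: -
6: 302
7: 247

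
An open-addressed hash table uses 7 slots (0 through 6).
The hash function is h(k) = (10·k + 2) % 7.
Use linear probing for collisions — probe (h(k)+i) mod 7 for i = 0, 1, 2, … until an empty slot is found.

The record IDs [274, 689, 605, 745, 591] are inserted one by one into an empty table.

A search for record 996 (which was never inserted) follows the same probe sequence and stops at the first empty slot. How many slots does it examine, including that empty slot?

2

Insert 274: h=5, slot 5 empty => index 5.
Insert 689: h=4, slot 4 empty => index 4.
Insert 605: h=4, slots 4,5 occupied => index 6.
Insert 745: h=4, slots 4,5,6 occupied => index 0.
Insert 591: h=4, slots 4,5,6,0 occupied => index 1.
Table: [745, 591, _, _, 689, 274, 605]
Lookup 996: h=1, probe 1,2 → slot 2 empty, not found.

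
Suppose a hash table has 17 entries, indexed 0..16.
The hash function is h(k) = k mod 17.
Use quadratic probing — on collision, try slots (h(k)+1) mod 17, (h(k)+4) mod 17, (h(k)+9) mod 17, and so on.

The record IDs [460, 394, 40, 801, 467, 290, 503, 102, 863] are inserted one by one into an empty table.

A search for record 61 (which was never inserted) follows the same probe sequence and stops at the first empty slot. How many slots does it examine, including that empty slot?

460: h=1 → slot 1
394: h=3 → slot 3
40: h=6 → slot 6
801: h=2 → slot 2
467: h=8 → slot 8
290: h=1, probe 1,2,5 → slot 5
503: h=10 → slot 10
102: h=0 → slot 0
863: h=13 → slot 13
Table: [102, 460, 801, 394, ., 290, 40, ., 467, ., 503, ., ., 863, ., ., .]
Lookup 61: h=10, probe 10,11 → slot 11 empty, not found.

2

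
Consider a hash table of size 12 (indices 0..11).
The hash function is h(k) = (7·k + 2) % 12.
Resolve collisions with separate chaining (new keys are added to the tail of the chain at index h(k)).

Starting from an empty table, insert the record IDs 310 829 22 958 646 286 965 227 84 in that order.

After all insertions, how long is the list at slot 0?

5

310 -> bucket 0
829 -> bucket 9
22 -> bucket 0 (collision)
958 -> bucket 0 (collision)
646 -> bucket 0 (collision)
286 -> bucket 0 (collision)
965 -> bucket 1
227 -> bucket 7
84 -> bucket 2
Final buckets:
0: 310 -> 22 -> 958 -> 646 -> 286
1: 965
2: 84
3: -
4: -
5: -
6: -
7: 227
8: -
9: 829
10: -
11: -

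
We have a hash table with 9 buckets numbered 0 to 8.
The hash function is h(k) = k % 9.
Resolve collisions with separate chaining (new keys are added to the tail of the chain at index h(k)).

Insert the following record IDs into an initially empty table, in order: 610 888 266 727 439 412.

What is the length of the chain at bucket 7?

4

Insert 610: h=7, bucket 7 empty -> new chain.
Insert 888: h=6, bucket 6 empty -> new chain.
Insert 266: h=5, bucket 5 empty -> new chain.
Insert 727: h=7, bucket 7 nonempty -> append to chain.
Insert 439: h=7, bucket 7 nonempty -> append to chain.
Insert 412: h=7, bucket 7 nonempty -> append to chain.
Final buckets:
0: _
1: _
2: _
3: _
4: _
5: 266
6: 888
7: 610 -> 727 -> 439 -> 412
8: _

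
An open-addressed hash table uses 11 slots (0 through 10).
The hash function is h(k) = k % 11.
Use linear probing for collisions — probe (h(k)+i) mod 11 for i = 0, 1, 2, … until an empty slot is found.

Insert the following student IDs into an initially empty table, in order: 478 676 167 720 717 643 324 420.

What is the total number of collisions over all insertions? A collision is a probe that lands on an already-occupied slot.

478 hashes to 5; slot 5 is free -> place at 5.
676 hashes to 5; 5 taken -> place at 6.
167 hashes to 2; slot 2 is free -> place at 2.
720 hashes to 5; 5,6 taken -> place at 7.
717 hashes to 2; 2 taken -> place at 3.
643 hashes to 5; 5,6,7 taken -> place at 8.
324 hashes to 5; 5,6,7,8 taken -> place at 9.
420 hashes to 2; 2,3 taken -> place at 4.
Table: [∅, ∅, 167, 717, 420, 478, 676, 720, 643, 324, ∅]

13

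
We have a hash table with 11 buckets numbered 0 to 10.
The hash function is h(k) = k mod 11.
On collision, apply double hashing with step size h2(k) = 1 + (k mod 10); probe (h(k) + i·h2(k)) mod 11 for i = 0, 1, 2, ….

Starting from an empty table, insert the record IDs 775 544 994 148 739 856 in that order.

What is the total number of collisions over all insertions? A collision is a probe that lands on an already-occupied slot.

2

775 hashes to 5; slot 5 is free -> place at 5.
544 hashes to 5, h2=5; 5 taken -> place at 10.
994 hashes to 4; slot 4 is free -> place at 4.
148 hashes to 5, h2=9; 5 taken -> place at 3.
739 hashes to 2; slot 2 is free -> place at 2.
856 hashes to 9; slot 9 is free -> place at 9.
Table: [—, —, 739, 148, 994, 775, —, —, —, 856, 544]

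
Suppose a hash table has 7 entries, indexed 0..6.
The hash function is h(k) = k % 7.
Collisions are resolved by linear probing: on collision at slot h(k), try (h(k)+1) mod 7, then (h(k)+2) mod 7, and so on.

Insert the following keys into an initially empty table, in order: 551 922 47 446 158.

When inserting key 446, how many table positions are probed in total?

551 hashes to 5; slot 5 is free -> place at 5.
922 hashes to 5; 5 taken -> place at 6.
47 hashes to 5; 5,6 taken -> place at 0.
446 hashes to 5; 5,6,0 taken -> place at 1.
158 hashes to 4; slot 4 is free -> place at 4.
Table: [47, 446, -, -, 158, 551, 922]

4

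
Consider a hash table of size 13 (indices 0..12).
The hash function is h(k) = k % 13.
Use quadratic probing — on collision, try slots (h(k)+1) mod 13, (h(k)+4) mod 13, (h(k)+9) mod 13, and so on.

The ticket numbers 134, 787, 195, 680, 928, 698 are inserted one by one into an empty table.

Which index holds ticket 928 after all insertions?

6

134: h=4 => slot 4
787: h=7 => slot 7
195: h=0 => slot 0
680: h=4, probe 4,5 => slot 5
928: h=5, probe 5,6 => slot 6
698: h=9 => slot 9
Table: [195, ∅, ∅, ∅, 134, 680, 928, 787, ∅, 698, ∅, ∅, ∅]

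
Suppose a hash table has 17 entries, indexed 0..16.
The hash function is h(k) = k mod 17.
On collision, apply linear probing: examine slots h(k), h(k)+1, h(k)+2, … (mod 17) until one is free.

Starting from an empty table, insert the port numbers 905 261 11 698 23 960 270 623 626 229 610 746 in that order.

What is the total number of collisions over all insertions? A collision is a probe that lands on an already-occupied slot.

905: h=4 -> slot 4
261: h=6 -> slot 6
11: h=11 -> slot 11
698: h=1 -> slot 1
23: h=6, probe 6,7 -> slot 7
960: h=8 -> slot 8
270: h=15 -> slot 15
623: h=11, probe 11,12 -> slot 12
626: h=14 -> slot 14
229: h=8, probe 8,9 -> slot 9
610: h=15, probe 15,16 -> slot 16
746: h=15, probe 15,16,0 -> slot 0
Table: [746, 698, -, -, 905, -, 261, 23, 960, 229, -, 11, 623, -, 626, 270, 610]

6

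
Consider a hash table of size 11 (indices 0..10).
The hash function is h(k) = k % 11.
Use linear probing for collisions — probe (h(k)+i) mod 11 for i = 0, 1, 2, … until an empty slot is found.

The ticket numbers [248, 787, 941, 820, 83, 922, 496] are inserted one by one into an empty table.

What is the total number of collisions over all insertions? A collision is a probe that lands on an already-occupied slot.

Insert 248: h=6, slot 6 empty => index 6.
Insert 787: h=6, slot 6 occupied => index 7.
Insert 941: h=6, slots 6,7 occupied => index 8.
Insert 820: h=6, slots 6,7,8 occupied => index 9.
Insert 83: h=6, slots 6,7,8,9 occupied => index 10.
Insert 922: h=9, slots 9,10 occupied => index 0.
Insert 496: h=1, slot 1 empty => index 1.
Table: [922, 496, -, -, -, -, 248, 787, 941, 820, 83]

12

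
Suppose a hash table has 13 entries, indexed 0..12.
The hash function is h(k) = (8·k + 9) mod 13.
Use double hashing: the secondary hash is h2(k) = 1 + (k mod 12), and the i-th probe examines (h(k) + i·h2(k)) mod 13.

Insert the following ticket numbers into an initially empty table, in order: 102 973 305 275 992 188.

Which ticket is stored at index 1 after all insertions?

Insert 102: h=6, slot 6 empty -> index 6.
Insert 973: h=6, h2=2, slot 6 occupied -> index 8.
Insert 305: h=5, slot 5 empty -> index 5.
Insert 275: h=12, slot 12 empty -> index 12.
Insert 992: h=2, slot 2 empty -> index 2.
Insert 188: h=5, h2=9, slot 5 occupied -> index 1.
Table: [-, 188, 992, -, -, 305, 102, -, 973, -, -, -, 275]

188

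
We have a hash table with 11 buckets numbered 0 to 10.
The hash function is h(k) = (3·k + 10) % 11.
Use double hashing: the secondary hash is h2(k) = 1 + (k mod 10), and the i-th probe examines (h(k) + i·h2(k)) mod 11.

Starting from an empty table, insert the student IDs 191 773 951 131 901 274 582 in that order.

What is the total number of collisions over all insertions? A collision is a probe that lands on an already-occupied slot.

191 hashes to 0; slot 0 is free => place at 0.
773 hashes to 8; slot 8 is free => place at 8.
951 hashes to 3; slot 3 is free => place at 3.
131 hashes to 7; slot 7 is free => place at 7.
901 hashes to 7, h2=2; 7 taken => place at 9.
274 hashes to 7, h2=5; 7 taken => place at 1.
582 hashes to 7, h2=3; 7 taken => place at 10.
Table: [191, 274, ∅, 951, ∅, ∅, ∅, 131, 773, 901, 582]

3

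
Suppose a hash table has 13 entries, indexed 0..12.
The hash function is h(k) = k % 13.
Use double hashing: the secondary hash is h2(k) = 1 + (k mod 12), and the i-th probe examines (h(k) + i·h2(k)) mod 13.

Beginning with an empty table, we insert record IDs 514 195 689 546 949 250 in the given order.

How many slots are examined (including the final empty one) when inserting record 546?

Insert 514: h=7, slot 7 empty -> index 7.
Insert 195: h=0, slot 0 empty -> index 0.
Insert 689: h=0, h2=6, slot 0 occupied -> index 6.
Insert 546: h=0, h2=7, slots 0,7 occupied -> index 1.
Insert 949: h=0, h2=2, slot 0 occupied -> index 2.
Insert 250: h=3, slot 3 empty -> index 3.
Table: [195, 546, 949, 250, ., ., 689, 514, ., ., ., ., .]

3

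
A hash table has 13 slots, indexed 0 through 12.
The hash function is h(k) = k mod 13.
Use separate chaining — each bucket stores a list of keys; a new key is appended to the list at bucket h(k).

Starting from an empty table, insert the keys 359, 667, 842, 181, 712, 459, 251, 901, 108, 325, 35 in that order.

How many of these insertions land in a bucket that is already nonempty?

5

359 -> bucket 8
667 -> bucket 4
842 -> bucket 10
181 -> bucket 12
712 -> bucket 10 (collision)
459 -> bucket 4 (collision)
251 -> bucket 4 (collision)
901 -> bucket 4 (collision)
108 -> bucket 4 (collision)
325 -> bucket 0
35 -> bucket 9
Final buckets:
0: 325
1: —
2: —
3: —
4: 667 -> 459 -> 251 -> 901 -> 108
5: —
6: —
7: —
8: 359
9: 35
10: 842 -> 712
11: —
12: 181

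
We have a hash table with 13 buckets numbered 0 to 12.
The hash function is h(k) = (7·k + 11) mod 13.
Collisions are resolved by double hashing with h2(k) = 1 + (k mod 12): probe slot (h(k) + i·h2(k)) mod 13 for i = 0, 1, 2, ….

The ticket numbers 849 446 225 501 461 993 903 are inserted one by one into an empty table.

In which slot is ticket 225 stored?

10

849 hashes to 0; slot 0 is free => place at 0.
446 hashes to 0, h2=3; 0 taken => place at 3.
225 hashes to 0, h2=10; 0 taken => place at 10.
501 hashes to 8; slot 8 is free => place at 8.
461 hashes to 1; slot 1 is free => place at 1.
993 hashes to 7; slot 7 is free => place at 7.
903 hashes to 1, h2=4; 1 taken => place at 5.
Table: [849, 461, ., 446, ., 903, ., 993, 501, ., 225, ., .]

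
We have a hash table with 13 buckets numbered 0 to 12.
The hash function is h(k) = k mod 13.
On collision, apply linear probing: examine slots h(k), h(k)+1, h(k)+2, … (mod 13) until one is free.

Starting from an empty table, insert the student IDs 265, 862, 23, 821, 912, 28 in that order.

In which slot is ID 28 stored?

6

Insert 265: h=5, slot 5 empty => index 5.
Insert 862: h=4, slot 4 empty => index 4.
Insert 23: h=10, slot 10 empty => index 10.
Insert 821: h=2, slot 2 empty => index 2.
Insert 912: h=2, slot 2 occupied => index 3.
Insert 28: h=2, slots 2,3,4,5 occupied => index 6.
Table: [_, _, 821, 912, 862, 265, 28, _, _, _, 23, _, _]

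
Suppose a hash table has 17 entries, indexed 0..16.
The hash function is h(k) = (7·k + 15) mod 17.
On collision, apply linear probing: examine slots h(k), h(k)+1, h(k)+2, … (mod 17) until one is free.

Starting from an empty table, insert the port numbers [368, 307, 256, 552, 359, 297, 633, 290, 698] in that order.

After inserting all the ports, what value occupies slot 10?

698

368 hashes to 7; slot 7 is free → place at 7.
307 hashes to 5; slot 5 is free → place at 5.
256 hashes to 5; 5 taken → place at 6.
552 hashes to 3; slot 3 is free → place at 3.
359 hashes to 12; slot 12 is free → place at 12.
297 hashes to 3; 3 taken → place at 4.
633 hashes to 9; slot 9 is free → place at 9.
290 hashes to 5; 5,6,7 taken → place at 8.
698 hashes to 5; 5,6,7,8,9 taken → place at 10.
Table: [∅, ∅, ∅, 552, 297, 307, 256, 368, 290, 633, 698, ∅, 359, ∅, ∅, ∅, ∅]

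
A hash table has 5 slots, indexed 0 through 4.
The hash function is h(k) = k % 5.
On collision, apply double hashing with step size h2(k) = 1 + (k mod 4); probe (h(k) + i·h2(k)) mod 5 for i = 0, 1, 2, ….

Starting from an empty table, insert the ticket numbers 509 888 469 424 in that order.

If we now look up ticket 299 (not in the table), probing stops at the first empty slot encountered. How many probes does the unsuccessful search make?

3

509: h=4 → slot 4
888: h=3 → slot 3
469: h=4, h2=2, probe 4,1 → slot 1
424: h=4, h2=1, probe 4,0 → slot 0
Table: [424, 469, ., 888, 509]
Lookup 299: h=4, h2=4, probe 4,3,2 → slot 2 empty, not found.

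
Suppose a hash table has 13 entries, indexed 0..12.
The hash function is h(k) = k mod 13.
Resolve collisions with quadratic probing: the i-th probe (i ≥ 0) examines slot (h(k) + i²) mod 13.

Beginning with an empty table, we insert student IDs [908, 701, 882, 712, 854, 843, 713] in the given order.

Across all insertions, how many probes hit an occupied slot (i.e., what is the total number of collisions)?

908 hashes to 11; slot 11 is free → place at 11.
701 hashes to 12; slot 12 is free → place at 12.
882 hashes to 11; 11,12 taken → place at 2.
712 hashes to 10; slot 10 is free → place at 10.
854 hashes to 9; slot 9 is free → place at 9.
843 hashes to 11; 11,12,2 taken → place at 7.
713 hashes to 11; 11,12,2,7 taken → place at 1.
Table: [∅, 713, 882, ∅, ∅, ∅, ∅, 843, ∅, 854, 712, 908, 701]

9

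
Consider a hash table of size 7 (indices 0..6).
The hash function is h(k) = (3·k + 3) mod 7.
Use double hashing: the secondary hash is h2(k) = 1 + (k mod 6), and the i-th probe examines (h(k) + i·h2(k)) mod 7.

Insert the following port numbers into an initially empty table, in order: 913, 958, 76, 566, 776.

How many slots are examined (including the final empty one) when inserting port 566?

3

913 hashes to 5; slot 5 is free → place at 5.
958 hashes to 0; slot 0 is free → place at 0.
76 hashes to 0, h2=5; 0,5 taken → place at 3.
566 hashes to 0, h2=3; 0,3 taken → place at 6.
776 hashes to 0, h2=3; 0,3,6 taken → place at 2.
Table: [958, —, 776, 76, —, 913, 566]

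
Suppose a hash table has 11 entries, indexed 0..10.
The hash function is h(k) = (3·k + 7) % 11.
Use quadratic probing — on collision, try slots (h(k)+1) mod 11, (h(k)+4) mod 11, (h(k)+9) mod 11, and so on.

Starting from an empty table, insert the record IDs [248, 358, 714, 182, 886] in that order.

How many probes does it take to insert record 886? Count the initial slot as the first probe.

4

248: h=3 => slot 3
358: h=3, probe 3,4 => slot 4
714: h=4, probe 4,5 => slot 5
182: h=3, probe 3,4,7 => slot 7
886: h=3, probe 3,4,7,1 => slot 1
Table: [-, 886, -, 248, 358, 714, -, 182, -, -, -]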